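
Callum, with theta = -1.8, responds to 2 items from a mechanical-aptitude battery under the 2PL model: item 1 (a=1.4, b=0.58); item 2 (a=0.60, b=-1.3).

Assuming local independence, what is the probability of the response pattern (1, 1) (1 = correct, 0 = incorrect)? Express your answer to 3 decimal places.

0.015

P(theta) = 1 / (1 + exp(−a(theta − b)))
P_1 = 1/(1+e^{3.3320}) = 0.0345
P_2 = 1/(1+e^{0.3000}) = 0.4256
L = P_1 × P_2 = 0.0345 × 0.4256 = 0.01468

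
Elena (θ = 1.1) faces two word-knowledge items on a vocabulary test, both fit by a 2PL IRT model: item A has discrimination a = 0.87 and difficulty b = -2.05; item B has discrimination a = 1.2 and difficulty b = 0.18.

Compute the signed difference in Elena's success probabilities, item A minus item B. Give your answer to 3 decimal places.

P(θ) = 1 / (1 + exp(−a(θ − b)))
P_A = 0.9394
P_B = 0.7510
P_A − P_B = 0.1884

0.188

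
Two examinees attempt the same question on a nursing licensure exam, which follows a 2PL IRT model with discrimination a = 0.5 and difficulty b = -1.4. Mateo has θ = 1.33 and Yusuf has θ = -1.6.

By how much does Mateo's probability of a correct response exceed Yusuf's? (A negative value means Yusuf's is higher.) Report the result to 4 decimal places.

0.3216

P(θ) = 1 / (1 + exp(−a(θ − b)))
P(Mateo) = 0.7966  [exponent 1.3650]
P(Yusuf) = 0.4750  [exponent -0.1000]
Difference = 0.7966 − 0.4750 = 0.3216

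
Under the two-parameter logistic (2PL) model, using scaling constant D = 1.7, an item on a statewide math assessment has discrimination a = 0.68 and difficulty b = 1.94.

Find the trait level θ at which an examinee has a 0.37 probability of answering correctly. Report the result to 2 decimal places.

P(θ) = 1 / (1 + exp(−D·a(θ − b)))
logit = ln(0.3700/0.6300) = -0.5322
θ = b + logit/(1.7·a) = 1.94 + (-0.5322)/1.1560 = 1.4796

1.48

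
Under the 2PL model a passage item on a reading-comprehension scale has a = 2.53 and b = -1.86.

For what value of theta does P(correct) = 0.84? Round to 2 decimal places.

P(theta) = 1 / (1 + exp(−a(theta − b)))
logit = ln(0.8400/0.1600) = 1.6582
theta = b + logit/(a) = -1.86 + 1.6582/2.5300 = -1.2046

-1.20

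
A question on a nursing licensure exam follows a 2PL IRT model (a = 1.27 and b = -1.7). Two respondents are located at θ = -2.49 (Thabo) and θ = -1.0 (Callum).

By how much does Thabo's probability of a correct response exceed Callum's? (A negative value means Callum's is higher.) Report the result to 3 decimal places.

P(θ) = 1 / (1 + exp(−a(θ − b)))
P(Thabo) = 0.2683  [exponent -1.0033]
P(Callum) = 0.7087  [exponent 0.8890]
Difference = 0.2683 − 0.7087 = -0.4404

-0.440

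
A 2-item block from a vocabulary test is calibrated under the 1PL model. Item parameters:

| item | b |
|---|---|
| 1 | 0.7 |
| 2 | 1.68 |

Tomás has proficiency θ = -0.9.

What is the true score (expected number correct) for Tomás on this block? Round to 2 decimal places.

0.24

P(θ) = 1 / (1 + exp(−(θ − b)))
P_1 = 1/(1+e^{1.6000}) = 0.1680
P_2 = 1/(1+e^{2.5800}) = 0.0704
E[score] = 0.1680 + 0.0704 = 0.2384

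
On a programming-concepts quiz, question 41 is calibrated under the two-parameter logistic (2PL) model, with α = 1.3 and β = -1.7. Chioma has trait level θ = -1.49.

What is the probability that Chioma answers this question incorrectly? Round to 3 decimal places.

0.432

P(θ) = 1 / (1 + exp(−α(θ − β)))
Exponent: 1.3 × (-1.49 − (-1.7)) = 0.2730
1/(1 + e^{-0.2730}) = 0.5678
P(incorrect) = 1 − 0.5678 = 0.4322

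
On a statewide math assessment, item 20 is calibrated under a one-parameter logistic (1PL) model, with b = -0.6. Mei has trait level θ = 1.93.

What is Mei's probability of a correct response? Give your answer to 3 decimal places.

P(θ) = 1 / (1 + exp(−(θ − b)))
Exponent: (1.93 − (-0.6)) = 2.5300
1/(1 + e^{-2.5300}) = 0.9262
P = 0.9262

0.926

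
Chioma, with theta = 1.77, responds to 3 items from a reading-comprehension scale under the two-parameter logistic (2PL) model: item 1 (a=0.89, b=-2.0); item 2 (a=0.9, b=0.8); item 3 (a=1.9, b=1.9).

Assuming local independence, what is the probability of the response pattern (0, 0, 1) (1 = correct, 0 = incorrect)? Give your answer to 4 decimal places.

0.0044

P(theta) = 1 / (1 + exp(−a(theta − b)))
P_1 = 1/(1+e^{-3.3553}) = 0.9663
P_2 = 1/(1+e^{-0.8730}) = 0.7054
P_3 = 1/(1+e^{0.2470}) = 0.4386
L = (1−P_1) × (1−P_2) × P_3 = 0.0337 × 0.2946 × 0.4386 = 0.00436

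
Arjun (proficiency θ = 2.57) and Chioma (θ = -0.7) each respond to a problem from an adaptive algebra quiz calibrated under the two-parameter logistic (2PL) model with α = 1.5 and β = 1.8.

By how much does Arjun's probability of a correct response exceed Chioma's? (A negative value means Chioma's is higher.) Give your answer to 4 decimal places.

P(θ) = 1 / (1 + exp(−α(θ − β)))
P(Arjun) = 0.7604  [exponent 1.1550]
P(Chioma) = 0.0230  [exponent -3.7500]
Difference = 0.7604 − 0.0230 = 0.7374

0.7374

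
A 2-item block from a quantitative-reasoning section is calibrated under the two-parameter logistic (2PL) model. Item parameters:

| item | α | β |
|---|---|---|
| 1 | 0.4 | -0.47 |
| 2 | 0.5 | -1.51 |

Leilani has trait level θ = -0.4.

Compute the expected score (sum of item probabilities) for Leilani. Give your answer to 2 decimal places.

1.14

P(θ) = 1 / (1 + exp(−α(θ − β)))
P_1 = 1/(1+e^{-0.0280}) = 0.5070
P_2 = 1/(1+e^{-0.5550}) = 0.6353
E[score] = 0.5070 + 0.6353 = 1.1423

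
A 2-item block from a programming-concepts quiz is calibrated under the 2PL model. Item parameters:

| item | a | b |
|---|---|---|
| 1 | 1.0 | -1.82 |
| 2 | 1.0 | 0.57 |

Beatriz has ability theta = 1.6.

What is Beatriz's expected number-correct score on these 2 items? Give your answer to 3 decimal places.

1.705

P(theta) = 1 / (1 + exp(−a(theta − b)))
P_1 = 1/(1+e^{-3.4200}) = 0.9683
P_2 = 1/(1+e^{-1.0300}) = 0.7369
E[score] = 0.9683 + 0.7369 = 1.7052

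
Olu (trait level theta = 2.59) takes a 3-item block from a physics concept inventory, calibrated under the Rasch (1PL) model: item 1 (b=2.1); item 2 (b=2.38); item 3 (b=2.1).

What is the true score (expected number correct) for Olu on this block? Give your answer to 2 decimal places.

P(theta) = 1 / (1 + exp(−(theta − b)))
P_1 = 1/(1+e^{-0.4900}) = 0.6201
P_2 = 1/(1+e^{-0.2100}) = 0.5523
P_3 = 1/(1+e^{-0.4900}) = 0.6201
E[score] = 0.6201 + 0.5523 + 0.6201 = 1.7925

1.79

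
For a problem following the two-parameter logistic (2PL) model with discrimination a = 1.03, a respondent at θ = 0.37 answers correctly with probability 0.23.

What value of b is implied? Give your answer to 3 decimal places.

1.543

P(θ) = 1 / (1 + exp(−a(θ − b)))
logit(0.23) = ln(0.23/0.77) = -1.2083
b = θ − logit/(a) = 0.37 − (-1.2083)/1.0300 = 1.5431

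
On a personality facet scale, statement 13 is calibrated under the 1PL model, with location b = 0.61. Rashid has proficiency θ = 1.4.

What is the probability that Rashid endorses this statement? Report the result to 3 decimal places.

P(θ) = 1 / (1 + exp(−(θ − b)))
Exponent: (1.4 − 0.61) = 0.7900
1/(1 + e^{-0.7900}) = 0.6878
P = 0.6878

0.688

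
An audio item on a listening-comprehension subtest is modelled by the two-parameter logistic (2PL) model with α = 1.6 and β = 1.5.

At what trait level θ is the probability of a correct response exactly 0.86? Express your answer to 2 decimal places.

P(θ) = 1 / (1 + exp(−α(θ − β)))
logit = ln(0.8600/0.1400) = 1.8153
θ = β + logit/(α) = 1.5 + 1.8153/1.6000 = 2.6346

2.63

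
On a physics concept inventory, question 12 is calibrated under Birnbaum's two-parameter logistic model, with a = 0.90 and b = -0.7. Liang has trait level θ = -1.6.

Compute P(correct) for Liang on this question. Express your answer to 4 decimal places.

0.3079

P(θ) = 1 / (1 + exp(−a(θ − b)))
Exponent: 0.90 × (-1.6 − (-0.7)) = -0.8100
1/(1 + e^{0.8100}) = 0.3079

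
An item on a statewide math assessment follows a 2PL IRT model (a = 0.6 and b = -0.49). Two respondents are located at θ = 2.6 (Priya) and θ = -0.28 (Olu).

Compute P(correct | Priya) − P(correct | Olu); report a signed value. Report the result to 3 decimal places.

P(θ) = 1 / (1 + exp(−a(θ − b)))
P(Priya) = 0.8646  [exponent 1.8540]
P(Olu) = 0.5315  [exponent 0.1260]
Difference = 0.8646 − 0.5315 = 0.3331

0.333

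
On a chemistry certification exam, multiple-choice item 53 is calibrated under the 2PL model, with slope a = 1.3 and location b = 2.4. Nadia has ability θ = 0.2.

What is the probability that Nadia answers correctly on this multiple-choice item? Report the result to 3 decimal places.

P(θ) = 1 / (1 + exp(−a(θ − b)))
Exponent: 1.3 × (0.2 − 2.4) = -2.8600
1/(1 + e^{2.8600}) = 0.0542

0.054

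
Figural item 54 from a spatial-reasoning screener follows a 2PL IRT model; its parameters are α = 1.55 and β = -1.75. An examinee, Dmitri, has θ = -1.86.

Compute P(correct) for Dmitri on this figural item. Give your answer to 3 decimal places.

P(θ) = 1 / (1 + exp(−α(θ − β)))
Exponent: 1.55 × (-1.86 − (-1.75)) = -0.1705
1/(1 + e^{0.1705}) = 0.4575

0.457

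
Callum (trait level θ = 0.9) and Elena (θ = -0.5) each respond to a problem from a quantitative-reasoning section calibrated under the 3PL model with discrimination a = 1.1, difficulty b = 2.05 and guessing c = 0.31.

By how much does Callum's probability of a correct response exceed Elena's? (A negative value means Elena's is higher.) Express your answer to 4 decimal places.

0.1125

P(θ) = c + (1 − c) · 1 / (1 + exp(−a(θ − b)))
P(Callum) = 0.4619  [exponent -1.2650]
P(Elena) = 0.3494  [exponent -2.8050]
Difference = 0.4619 − 0.3494 = 0.1125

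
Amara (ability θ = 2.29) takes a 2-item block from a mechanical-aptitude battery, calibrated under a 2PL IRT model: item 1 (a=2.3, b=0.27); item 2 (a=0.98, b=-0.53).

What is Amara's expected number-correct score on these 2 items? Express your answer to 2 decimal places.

1.93

P(θ) = 1 / (1 + exp(−a(θ − b)))
P_1 = 1/(1+e^{-4.6460}) = 0.9905
P_2 = 1/(1+e^{-2.7636}) = 0.9407
E[score] = 0.9905 + 0.9407 = 1.9312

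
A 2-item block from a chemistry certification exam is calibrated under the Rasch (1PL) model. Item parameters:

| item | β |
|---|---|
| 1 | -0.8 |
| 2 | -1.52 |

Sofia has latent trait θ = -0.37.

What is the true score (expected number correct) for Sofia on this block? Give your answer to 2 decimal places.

1.37

P(θ) = 1 / (1 + exp(−(θ − β)))
P_1 = 1/(1+e^{-0.4300}) = 0.6059
P_2 = 1/(1+e^{-1.1500}) = 0.7595
E[score] = 0.6059 + 0.7595 = 1.3654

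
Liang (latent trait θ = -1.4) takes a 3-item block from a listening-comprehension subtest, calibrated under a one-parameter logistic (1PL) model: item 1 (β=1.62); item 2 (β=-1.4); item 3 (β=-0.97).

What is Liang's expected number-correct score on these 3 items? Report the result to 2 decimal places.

0.94

P(θ) = 1 / (1 + exp(−(θ − β)))
P_1 = 1/(1+e^{3.0200}) = 0.0465
P_2 = 1/(1+e^{0.0000}) = 0.5000
P_3 = 1/(1+e^{0.4300}) = 0.3941
E[score] = 0.0465 + 0.5000 + 0.3941 = 0.9407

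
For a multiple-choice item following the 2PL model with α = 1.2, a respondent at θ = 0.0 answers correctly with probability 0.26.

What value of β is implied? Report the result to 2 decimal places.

0.87

P(θ) = 1 / (1 + exp(−α(θ − β)))
logit(0.26) = ln(0.26/0.74) = -1.0460
β = θ − logit/(α) = 0.0 − (-1.0460)/1.2000 = 0.8716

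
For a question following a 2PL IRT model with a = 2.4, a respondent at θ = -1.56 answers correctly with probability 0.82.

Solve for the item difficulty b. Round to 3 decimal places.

P(θ) = 1 / (1 + exp(−a(θ − b)))
logit(0.82) = ln(0.82/0.18) = 1.5163
b = θ − logit/(a) = -1.56 − 1.5163/2.4000 = -2.1918

-2.192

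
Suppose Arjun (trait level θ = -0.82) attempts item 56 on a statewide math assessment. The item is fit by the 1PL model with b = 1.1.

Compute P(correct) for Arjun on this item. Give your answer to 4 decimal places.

P(θ) = 1 / (1 + exp(−(θ − b)))
Exponent: (-0.82 − 1.1) = -1.9200
1/(1 + e^{1.9200}) = 0.1279
P = 0.1279

0.1279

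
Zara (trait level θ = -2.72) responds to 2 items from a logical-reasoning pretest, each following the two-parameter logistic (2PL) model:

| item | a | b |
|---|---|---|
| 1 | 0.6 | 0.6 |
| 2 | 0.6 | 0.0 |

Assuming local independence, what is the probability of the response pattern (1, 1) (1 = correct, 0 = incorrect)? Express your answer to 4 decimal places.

0.0196

P(θ) = 1 / (1 + exp(−a(θ − b)))
P_1 = 1/(1+e^{1.9920}) = 0.1200
P_2 = 1/(1+e^{1.6320}) = 0.1636
L = P_1 × P_2 = 0.1200 × 0.1636 = 0.01963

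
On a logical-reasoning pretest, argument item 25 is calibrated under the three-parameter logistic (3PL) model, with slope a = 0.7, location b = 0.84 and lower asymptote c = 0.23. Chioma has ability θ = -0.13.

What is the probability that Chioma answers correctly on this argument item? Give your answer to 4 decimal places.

0.4891

P(θ) = c + (1 − c) · 1 / (1 + exp(−a(θ − b)))
Exponent: 0.7 × (-0.13 − 0.84) = -0.6790
1/(1 + e^{0.6790}) = 0.3365
P = 0.23 + 0.77 × 0.3365 = 0.4891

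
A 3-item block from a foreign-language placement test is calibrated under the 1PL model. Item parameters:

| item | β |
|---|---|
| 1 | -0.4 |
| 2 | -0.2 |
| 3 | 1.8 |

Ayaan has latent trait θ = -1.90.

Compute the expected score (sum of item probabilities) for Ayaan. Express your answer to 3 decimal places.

0.361

P(θ) = 1 / (1 + exp(−(θ − β)))
P_1 = 1/(1+e^{1.5000}) = 0.1824
P_2 = 1/(1+e^{1.7000}) = 0.1545
P_3 = 1/(1+e^{3.7000}) = 0.0241
E[score] = 0.1824 + 0.1545 + 0.0241 = 0.3610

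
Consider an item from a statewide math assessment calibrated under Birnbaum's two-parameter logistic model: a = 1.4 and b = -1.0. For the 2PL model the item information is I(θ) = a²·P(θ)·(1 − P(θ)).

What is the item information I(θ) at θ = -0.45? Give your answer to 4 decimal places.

P = 1/(1+e^{-0.7700}) = 0.6835
P(1−P) = 0.6835 × 0.3165 = 0.2163
I = a² × P(1−P) = 1.4² × 0.2163 = 0.42399

0.4240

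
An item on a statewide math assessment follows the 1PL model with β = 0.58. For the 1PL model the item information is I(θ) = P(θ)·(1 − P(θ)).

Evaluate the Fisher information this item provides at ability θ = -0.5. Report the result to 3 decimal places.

P = 1/(1+e^{1.0800}) = 0.2535
P(1−P) = 0.2535 × 0.7465 = 0.1892
I = P(1−P) = 0.18924

0.189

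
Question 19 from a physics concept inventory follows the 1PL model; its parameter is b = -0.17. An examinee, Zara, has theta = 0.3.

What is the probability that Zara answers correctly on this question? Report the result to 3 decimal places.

0.615

P(theta) = 1 / (1 + exp(−(theta − b)))
Exponent: (0.3 − (-0.17)) = 0.4700
1/(1 + e^{-0.4700}) = 0.6154
P = 0.6154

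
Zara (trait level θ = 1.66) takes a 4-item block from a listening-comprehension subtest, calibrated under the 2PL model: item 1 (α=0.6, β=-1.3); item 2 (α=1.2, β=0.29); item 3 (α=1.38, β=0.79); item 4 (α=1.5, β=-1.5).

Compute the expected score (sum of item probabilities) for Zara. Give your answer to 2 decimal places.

3.45

P(θ) = 1 / (1 + exp(−α(θ − β)))
P_1 = 1/(1+e^{-1.7760}) = 0.8552
P_2 = 1/(1+e^{-1.6440}) = 0.8381
P_3 = 1/(1+e^{-1.2006}) = 0.7686
P_4 = 1/(1+e^{-4.7400}) = 0.9913
E[score] = 0.8552 + 0.8381 + 0.7686 + 0.9913 = 3.4532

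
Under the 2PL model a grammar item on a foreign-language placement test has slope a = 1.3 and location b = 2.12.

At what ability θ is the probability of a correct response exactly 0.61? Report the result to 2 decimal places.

P(θ) = 1 / (1 + exp(−a(θ − b)))
logit = ln(0.6100/0.3900) = 0.4473
θ = b + logit/(a) = 2.12 + 0.4473/1.3000 = 2.4641

2.46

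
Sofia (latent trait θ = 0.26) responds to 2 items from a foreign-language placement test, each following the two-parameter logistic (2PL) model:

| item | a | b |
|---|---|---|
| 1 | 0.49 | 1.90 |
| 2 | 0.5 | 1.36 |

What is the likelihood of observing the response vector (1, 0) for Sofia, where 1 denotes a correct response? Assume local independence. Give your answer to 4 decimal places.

P(θ) = 1 / (1 + exp(−a(θ − b)))
P_1 = 1/(1+e^{0.8036}) = 0.3093
P_2 = 1/(1+e^{0.5500}) = 0.3659
L = P_1 × (1−P_2) = 0.3093 × 0.6341 = 0.19611

0.1961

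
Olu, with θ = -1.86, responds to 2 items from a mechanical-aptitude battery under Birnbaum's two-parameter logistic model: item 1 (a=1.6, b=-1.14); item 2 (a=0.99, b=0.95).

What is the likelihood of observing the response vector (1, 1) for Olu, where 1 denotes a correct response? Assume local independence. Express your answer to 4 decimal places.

0.0140

P(θ) = 1 / (1 + exp(−a(θ − b)))
P_1 = 1/(1+e^{1.1520}) = 0.2401
P_2 = 1/(1+e^{2.7819}) = 0.0583
L = P_1 × P_2 = 0.2401 × 0.0583 = 0.01400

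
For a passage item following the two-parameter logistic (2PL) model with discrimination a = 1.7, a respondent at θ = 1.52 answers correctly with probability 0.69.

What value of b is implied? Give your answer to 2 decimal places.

P(θ) = 1 / (1 + exp(−a(θ − b)))
logit(0.69) = ln(0.69/0.31) = 0.8001
b = θ − logit/(a) = 1.52 − 0.8001/1.7000 = 1.0493

1.05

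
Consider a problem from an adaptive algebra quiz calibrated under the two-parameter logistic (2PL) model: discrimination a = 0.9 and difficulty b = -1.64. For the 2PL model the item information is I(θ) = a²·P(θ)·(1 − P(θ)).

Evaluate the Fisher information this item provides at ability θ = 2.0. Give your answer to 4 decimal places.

P = 1/(1+e^{-3.2760}) = 0.9636
P(1−P) = 0.9636 × 0.0364 = 0.0351
I = a² × P(1−P) = 0.9² × 0.0351 = 0.02841

0.0284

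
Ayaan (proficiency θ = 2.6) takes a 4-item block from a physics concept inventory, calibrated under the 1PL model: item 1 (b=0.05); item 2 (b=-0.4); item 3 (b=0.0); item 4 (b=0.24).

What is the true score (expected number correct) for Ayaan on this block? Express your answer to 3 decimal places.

P(θ) = 1 / (1 + exp(−(θ − b)))
P_1 = 1/(1+e^{-2.5500}) = 0.9276
P_2 = 1/(1+e^{-3.0000}) = 0.9526
P_3 = 1/(1+e^{-2.6000}) = 0.9309
P_4 = 1/(1+e^{-2.3600}) = 0.9137
E[score] = 0.9276 + 0.9526 + 0.9309 + 0.9137 = 3.7247

3.725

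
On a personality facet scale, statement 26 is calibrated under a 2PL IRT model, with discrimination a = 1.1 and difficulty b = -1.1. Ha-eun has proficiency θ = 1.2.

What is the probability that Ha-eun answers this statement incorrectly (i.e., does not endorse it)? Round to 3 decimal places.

0.074

P(θ) = 1 / (1 + exp(−a(θ − b)))
Exponent: 1.1 × (1.2 − (-1.1)) = 2.5300
1/(1 + e^{-2.5300}) = 0.9262
P(incorrect) = 1 − 0.9262 = 0.0738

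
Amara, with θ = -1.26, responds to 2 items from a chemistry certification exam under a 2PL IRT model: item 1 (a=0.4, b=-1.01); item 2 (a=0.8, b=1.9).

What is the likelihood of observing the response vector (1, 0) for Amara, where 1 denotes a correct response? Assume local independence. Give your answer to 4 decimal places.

0.4399

P(θ) = 1 / (1 + exp(−a(θ − b)))
P_1 = 1/(1+e^{0.1000}) = 0.4750
P_2 = 1/(1+e^{2.5280}) = 0.0739
L = P_1 × (1−P_2) = 0.4750 × 0.9261 = 0.43991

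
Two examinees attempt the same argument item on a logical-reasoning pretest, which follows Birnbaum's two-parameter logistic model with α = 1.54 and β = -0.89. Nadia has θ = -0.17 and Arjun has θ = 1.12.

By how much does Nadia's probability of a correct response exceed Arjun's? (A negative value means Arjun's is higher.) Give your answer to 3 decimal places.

P(θ) = 1 / (1 + exp(−α(θ − β)))
P(Nadia) = 0.7519  [exponent 1.1088]
P(Arjun) = 0.9567  [exponent 3.0954]
Difference = 0.7519 − 0.9567 = -0.2048

-0.205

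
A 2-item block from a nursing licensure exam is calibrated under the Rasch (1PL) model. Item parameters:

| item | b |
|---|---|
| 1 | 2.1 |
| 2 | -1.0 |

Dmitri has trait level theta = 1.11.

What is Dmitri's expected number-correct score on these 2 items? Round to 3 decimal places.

1.163

P(theta) = 1 / (1 + exp(−(theta − b)))
P_1 = 1/(1+e^{0.9900}) = 0.2709
P_2 = 1/(1+e^{-2.1100}) = 0.8919
E[score] = 0.2709 + 0.8919 = 1.1628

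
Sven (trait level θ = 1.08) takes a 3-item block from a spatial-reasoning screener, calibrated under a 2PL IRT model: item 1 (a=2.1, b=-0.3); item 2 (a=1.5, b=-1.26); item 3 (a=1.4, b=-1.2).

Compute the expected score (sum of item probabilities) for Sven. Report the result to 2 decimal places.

P(θ) = 1 / (1 + exp(−a(θ − b)))
P_1 = 1/(1+e^{-2.8980}) = 0.9477
P_2 = 1/(1+e^{-3.5100}) = 0.9710
P_3 = 1/(1+e^{-3.1920}) = 0.9605
E[score] = 0.9477 + 0.9710 + 0.9605 = 2.8793

2.88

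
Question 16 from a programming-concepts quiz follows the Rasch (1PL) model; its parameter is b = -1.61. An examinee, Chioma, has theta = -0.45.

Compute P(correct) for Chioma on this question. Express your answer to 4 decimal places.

P(theta) = 1 / (1 + exp(−(theta − b)))
Exponent: (-0.45 − (-1.61)) = 1.1600
1/(1 + e^{-1.1600}) = 0.7613
P = 0.7613

0.7613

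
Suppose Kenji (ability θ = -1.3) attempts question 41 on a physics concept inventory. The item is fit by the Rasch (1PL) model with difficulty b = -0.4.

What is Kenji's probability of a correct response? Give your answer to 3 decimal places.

P(θ) = 1 / (1 + exp(−(θ − b)))
Exponent: (-1.3 − (-0.4)) = -0.9000
1/(1 + e^{0.9000}) = 0.2891
P = 0.2891

0.289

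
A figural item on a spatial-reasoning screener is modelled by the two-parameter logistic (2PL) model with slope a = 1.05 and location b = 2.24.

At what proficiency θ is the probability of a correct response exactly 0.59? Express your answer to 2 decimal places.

P(θ) = 1 / (1 + exp(−a(θ − b)))
logit = ln(0.5900/0.4100) = 0.3640
θ = b + logit/(a) = 2.24 + 0.3640/1.0500 = 2.5866

2.59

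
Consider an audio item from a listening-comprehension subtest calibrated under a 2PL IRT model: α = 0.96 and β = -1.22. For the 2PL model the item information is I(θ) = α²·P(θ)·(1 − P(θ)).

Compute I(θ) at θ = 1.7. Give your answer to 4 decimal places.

P = 1/(1+e^{-2.8032}) = 0.9428
P(1−P) = 0.9428 × 0.0572 = 0.0539
I = α² × P(1−P) = 0.96² × 0.0539 = 0.04966

0.0497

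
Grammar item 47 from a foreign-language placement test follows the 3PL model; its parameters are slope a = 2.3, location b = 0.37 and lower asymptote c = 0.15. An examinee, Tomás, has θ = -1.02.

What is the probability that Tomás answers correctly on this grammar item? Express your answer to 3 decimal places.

P(θ) = c + (1 − c) · 1 / (1 + exp(−a(θ − b)))
Exponent: 2.3 × (-1.02 − 0.37) = -3.1970
1/(1 + e^{3.1970}) = 0.0393
P = 0.15 + 0.85 × 0.0393 = 0.1834

0.183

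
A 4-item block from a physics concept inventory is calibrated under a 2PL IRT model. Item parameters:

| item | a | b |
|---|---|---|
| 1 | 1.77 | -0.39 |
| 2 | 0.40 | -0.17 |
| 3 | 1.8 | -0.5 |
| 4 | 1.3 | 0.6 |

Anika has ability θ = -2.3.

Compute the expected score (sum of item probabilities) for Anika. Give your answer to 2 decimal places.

0.39

P(θ) = 1 / (1 + exp(−a(θ − b)))
P_1 = 1/(1+e^{3.3807}) = 0.0329
P_2 = 1/(1+e^{0.8520}) = 0.2990
P_3 = 1/(1+e^{3.2400}) = 0.0377
P_4 = 1/(1+e^{3.7700}) = 0.0225
E[score] = 0.0329 + 0.2990 + 0.0377 + 0.0225 = 0.3921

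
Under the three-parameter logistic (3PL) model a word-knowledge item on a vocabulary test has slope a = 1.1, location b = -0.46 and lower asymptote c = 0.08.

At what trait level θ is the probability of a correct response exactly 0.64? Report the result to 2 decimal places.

P(θ) = c + (1 − c) · 1 / (1 + exp(−a(θ − b)))
Remove guessing floor: (0.64 − 0.08)/(1 − 0.08) = 0.6087
logit = ln(0.6087/0.3913) = 0.4418
θ = b + logit/(a) = -0.46 + 0.4418/1.1000 = -0.0583

-0.06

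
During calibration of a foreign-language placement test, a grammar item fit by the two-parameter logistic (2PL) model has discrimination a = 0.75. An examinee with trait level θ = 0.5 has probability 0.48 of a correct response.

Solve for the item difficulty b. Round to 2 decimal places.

0.61

P(θ) = 1 / (1 + exp(−a(θ − b)))
logit(0.48) = ln(0.48/0.52) = -0.0800
b = θ − logit/(a) = 0.5 − (-0.0800)/0.7500 = 0.6067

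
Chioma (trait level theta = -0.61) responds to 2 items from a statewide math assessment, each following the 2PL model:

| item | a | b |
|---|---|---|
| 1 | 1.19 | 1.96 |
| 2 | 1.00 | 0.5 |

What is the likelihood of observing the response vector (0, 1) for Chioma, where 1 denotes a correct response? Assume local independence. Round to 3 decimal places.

0.237

P(theta) = 1 / (1 + exp(−a(theta − b)))
P_1 = 1/(1+e^{3.0583}) = 0.0449
P_2 = 1/(1+e^{1.1100}) = 0.2479
L = (1−P_1) × P_2 = 0.9551 × 0.2479 = 0.23675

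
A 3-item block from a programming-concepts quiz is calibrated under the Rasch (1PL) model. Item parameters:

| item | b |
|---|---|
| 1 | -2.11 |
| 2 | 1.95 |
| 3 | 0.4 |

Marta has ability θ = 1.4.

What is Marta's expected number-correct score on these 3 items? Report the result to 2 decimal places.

2.07

P(θ) = 1 / (1 + exp(−(θ − b)))
P_1 = 1/(1+e^{-3.5100}) = 0.9710
P_2 = 1/(1+e^{0.5500}) = 0.3659
P_3 = 1/(1+e^{-1.0000}) = 0.7311
E[score] = 0.9710 + 0.3659 + 0.7311 = 2.0679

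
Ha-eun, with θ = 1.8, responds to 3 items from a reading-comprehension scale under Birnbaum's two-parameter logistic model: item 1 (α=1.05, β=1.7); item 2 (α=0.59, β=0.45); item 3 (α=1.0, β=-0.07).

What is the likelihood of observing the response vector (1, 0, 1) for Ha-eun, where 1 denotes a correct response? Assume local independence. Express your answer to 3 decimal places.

P(θ) = 1 / (1 + exp(−α(θ − β)))
P_1 = 1/(1+e^{-0.1050}) = 0.5262
P_2 = 1/(1+e^{-0.7965}) = 0.6892
P_3 = 1/(1+e^{-1.8700}) = 0.8665
L = P_1 × (1−P_2) × P_3 = 0.5262 × 0.3108 × 0.8665 = 0.14170

0.142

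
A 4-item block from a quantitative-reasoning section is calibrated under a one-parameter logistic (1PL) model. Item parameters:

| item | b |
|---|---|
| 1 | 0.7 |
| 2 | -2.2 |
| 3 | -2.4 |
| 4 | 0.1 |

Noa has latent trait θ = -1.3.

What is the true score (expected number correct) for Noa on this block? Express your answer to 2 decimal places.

1.78

P(θ) = 1 / (1 + exp(−(θ − b)))
P_1 = 1/(1+e^{2.0000}) = 0.1192
P_2 = 1/(1+e^{-0.9000}) = 0.7109
P_3 = 1/(1+e^{-1.1000}) = 0.7503
P_4 = 1/(1+e^{1.4000}) = 0.1978
E[score] = 0.1192 + 0.7109 + 0.7503 + 0.1978 = 1.7782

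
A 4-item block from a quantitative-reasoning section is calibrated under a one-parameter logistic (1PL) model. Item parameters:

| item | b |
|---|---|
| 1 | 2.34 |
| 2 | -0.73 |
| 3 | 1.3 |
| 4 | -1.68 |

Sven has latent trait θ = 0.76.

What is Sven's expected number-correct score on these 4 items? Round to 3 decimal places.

P(θ) = 1 / (1 + exp(−(θ − b)))
P_1 = 1/(1+e^{1.5800}) = 0.1708
P_2 = 1/(1+e^{-1.4900}) = 0.8161
P_3 = 1/(1+e^{0.5400}) = 0.3682
P_4 = 1/(1+e^{-2.4400}) = 0.9198
E[score] = 0.1708 + 0.8161 + 0.3682 + 0.9198 = 2.2749

2.275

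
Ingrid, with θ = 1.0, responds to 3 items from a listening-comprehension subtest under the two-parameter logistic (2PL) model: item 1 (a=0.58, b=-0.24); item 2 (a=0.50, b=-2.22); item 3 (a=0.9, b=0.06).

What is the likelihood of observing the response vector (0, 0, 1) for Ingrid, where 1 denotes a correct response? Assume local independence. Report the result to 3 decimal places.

0.038

P(θ) = 1 / (1 + exp(−a(θ − b)))
P_1 = 1/(1+e^{-0.7192}) = 0.6724
P_2 = 1/(1+e^{-1.6100}) = 0.8334
P_3 = 1/(1+e^{-0.8460}) = 0.6997
L = (1−P_1) × (1−P_2) × P_3 = 0.3276 × 0.1666 × 0.6997 = 0.03818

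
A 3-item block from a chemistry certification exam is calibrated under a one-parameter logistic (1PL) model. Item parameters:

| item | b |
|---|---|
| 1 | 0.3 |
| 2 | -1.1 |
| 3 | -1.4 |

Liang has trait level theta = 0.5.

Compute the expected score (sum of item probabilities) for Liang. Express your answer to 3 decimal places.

P(theta) = 1 / (1 + exp(−(theta − b)))
P_1 = 1/(1+e^{-0.2000}) = 0.5498
P_2 = 1/(1+e^{-1.6000}) = 0.8320
P_3 = 1/(1+e^{-1.9000}) = 0.8699
E[score] = 0.5498 + 0.8320 + 0.8699 = 2.2517

2.252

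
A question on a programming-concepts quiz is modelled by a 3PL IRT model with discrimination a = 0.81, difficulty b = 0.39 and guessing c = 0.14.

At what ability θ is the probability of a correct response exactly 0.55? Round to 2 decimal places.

0.28

P(θ) = c + (1 − c) · 1 / (1 + exp(−a(θ − b)))
Remove guessing floor: (0.55 − 0.14)/(1 − 0.14) = 0.4767
logit = ln(0.4767/0.5233) = -0.0931
θ = b + logit/(a) = 0.39 + (-0.0931)/0.8100 = 0.2751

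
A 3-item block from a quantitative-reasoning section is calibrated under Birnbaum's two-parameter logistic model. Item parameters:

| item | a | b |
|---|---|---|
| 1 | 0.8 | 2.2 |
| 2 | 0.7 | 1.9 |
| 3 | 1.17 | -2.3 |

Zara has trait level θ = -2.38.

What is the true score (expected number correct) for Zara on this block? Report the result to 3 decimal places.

P(θ) = 1 / (1 + exp(−a(θ − b)))
P_1 = 1/(1+e^{3.6640}) = 0.0250
P_2 = 1/(1+e^{2.9960}) = 0.0476
P_3 = 1/(1+e^{0.0936}) = 0.4766
E[score] = 0.0250 + 0.0476 + 0.4766 = 0.5492

0.549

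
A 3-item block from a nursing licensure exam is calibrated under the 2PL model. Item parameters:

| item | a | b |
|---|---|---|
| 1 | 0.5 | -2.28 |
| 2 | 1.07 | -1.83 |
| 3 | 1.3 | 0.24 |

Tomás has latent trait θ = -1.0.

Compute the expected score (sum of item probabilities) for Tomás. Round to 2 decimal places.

P(θ) = 1 / (1 + exp(−a(θ − b)))
P_1 = 1/(1+e^{-0.6400}) = 0.6548
P_2 = 1/(1+e^{-0.8881}) = 0.7085
P_3 = 1/(1+e^{1.6120}) = 0.1663
E[score] = 0.6548 + 0.7085 + 0.1663 = 1.5296

1.53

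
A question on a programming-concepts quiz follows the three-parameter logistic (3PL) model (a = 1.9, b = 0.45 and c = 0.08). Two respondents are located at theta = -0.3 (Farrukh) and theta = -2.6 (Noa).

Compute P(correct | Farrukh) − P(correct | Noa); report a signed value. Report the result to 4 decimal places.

0.1756

P(theta) = c + (1 − c) · 1 / (1 + exp(−a(theta − b)))
P(Farrukh) = 0.2584  [exponent -1.4250]
P(Noa) = 0.0828  [exponent -5.7950]
Difference = 0.2584 − 0.0828 = 0.1756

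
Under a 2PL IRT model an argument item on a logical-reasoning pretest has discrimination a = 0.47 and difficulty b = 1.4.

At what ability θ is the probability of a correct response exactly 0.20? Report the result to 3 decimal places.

-1.550

P(θ) = 1 / (1 + exp(−a(θ − b)))
logit = ln(0.2000/0.8000) = -1.3863
θ = b + logit/(a) = 1.4 + (-1.3863)/0.4700 = -1.5496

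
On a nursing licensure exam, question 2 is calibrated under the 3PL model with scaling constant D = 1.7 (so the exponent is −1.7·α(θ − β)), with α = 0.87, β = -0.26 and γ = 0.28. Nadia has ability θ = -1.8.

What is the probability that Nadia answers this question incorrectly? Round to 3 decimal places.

0.653

P(θ) = γ + (1 − γ) · 1 / (1 + exp(−D·α(θ − β)))
Exponent: 1.7 × 0.87 × (-1.8 − (-0.26)) = -2.2777
1/(1 + e^{2.2777}) = 0.0930
P = 0.28 + 0.72 × 0.0930 = 0.3470
P(incorrect) = 1 − 0.3470 = 0.6530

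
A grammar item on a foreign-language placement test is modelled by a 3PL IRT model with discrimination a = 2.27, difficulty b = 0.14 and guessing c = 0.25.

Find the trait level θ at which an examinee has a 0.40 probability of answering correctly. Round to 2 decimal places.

-0.47

P(θ) = c + (1 − c) · 1 / (1 + exp(−a(θ − b)))
Remove guessing floor: (0.40 − 0.25)/(1 − 0.25) = 0.2000
logit = ln(0.2000/0.8000) = -1.3863
θ = b + logit/(a) = 0.14 + (-1.3863)/2.2700 = -0.4707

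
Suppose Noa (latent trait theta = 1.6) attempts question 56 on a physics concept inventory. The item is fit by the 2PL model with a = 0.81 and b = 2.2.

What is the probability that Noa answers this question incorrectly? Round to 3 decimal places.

P(theta) = 1 / (1 + exp(−a(theta − b)))
Exponent: 0.81 × (1.6 − 2.2) = -0.4860
1/(1 + e^{0.4860}) = 0.3808
P(incorrect) = 1 − 0.3808 = 0.6192

0.619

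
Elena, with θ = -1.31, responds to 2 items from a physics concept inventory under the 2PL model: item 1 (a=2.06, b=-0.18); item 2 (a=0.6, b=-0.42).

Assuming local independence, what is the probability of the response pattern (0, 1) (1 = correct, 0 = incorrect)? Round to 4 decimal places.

P(θ) = 1 / (1 + exp(−a(θ − b)))
P_1 = 1/(1+e^{2.3278}) = 0.0888
P_2 = 1/(1+e^{0.5340}) = 0.3696
L = (1−P_1) × P_2 = 0.9112 × 0.3696 = 0.33675

0.3367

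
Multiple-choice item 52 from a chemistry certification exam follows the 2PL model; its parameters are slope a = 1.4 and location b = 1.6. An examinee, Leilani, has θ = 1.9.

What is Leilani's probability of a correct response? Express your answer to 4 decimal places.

0.6035

P(θ) = 1 / (1 + exp(−a(θ − b)))
Exponent: 1.4 × (1.9 − 1.6) = 0.4200
1/(1 + e^{-0.4200}) = 0.6035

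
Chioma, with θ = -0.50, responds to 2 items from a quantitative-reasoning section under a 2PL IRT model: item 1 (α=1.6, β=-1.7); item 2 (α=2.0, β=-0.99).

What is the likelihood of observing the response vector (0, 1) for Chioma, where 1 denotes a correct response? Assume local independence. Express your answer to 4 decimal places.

0.0930

P(θ) = 1 / (1 + exp(−α(θ − β)))
P_1 = 1/(1+e^{-1.9200}) = 0.8721
P_2 = 1/(1+e^{-0.9800}) = 0.7271
L = (1−P_1) × P_2 = 0.1279 × 0.7271 = 0.09297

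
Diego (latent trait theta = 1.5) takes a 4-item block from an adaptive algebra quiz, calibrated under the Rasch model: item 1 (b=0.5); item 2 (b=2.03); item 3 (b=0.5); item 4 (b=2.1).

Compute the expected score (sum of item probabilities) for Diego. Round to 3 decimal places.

2.187

P(theta) = 1 / (1 + exp(−(theta − b)))
P_1 = 1/(1+e^{-1.0000}) = 0.7311
P_2 = 1/(1+e^{0.5300}) = 0.3705
P_3 = 1/(1+e^{-1.0000}) = 0.7311
P_4 = 1/(1+e^{0.6000}) = 0.3543
E[score] = 0.7311 + 0.3705 + 0.7311 + 0.3543 = 2.1870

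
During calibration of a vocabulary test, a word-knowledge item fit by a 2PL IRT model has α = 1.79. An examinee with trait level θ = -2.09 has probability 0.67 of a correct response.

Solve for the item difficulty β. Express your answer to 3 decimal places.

-2.486

P(θ) = 1 / (1 + exp(−α(θ − β)))
logit(0.67) = ln(0.67/0.33) = 0.7082
β = θ − logit/(α) = -2.09 − 0.7082/1.7900 = -2.4856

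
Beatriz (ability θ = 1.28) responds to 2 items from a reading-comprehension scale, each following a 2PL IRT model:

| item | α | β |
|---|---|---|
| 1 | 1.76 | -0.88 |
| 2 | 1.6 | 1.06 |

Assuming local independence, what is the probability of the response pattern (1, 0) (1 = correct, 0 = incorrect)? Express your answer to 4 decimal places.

P(θ) = 1 / (1 + exp(−α(θ − β)))
P_1 = 1/(1+e^{-3.8016}) = 0.9782
P_2 = 1/(1+e^{-0.3520}) = 0.5871
L = P_1 × (1−P_2) = 0.9782 × 0.4129 = 0.40388

0.4039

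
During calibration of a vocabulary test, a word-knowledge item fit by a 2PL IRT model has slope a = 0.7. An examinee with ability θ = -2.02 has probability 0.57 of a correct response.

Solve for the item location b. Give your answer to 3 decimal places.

P(θ) = 1 / (1 + exp(−a(θ − b)))
logit(0.57) = ln(0.57/0.43) = 0.2819
b = θ − logit/(a) = -2.02 − 0.2819/0.7000 = -2.4226

-2.423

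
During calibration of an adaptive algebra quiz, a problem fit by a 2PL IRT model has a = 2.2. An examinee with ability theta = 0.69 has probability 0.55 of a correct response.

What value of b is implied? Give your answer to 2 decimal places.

P(theta) = 1 / (1 + exp(−a(theta − b)))
logit(0.55) = ln(0.55/0.45) = 0.2007
b = theta − logit/(a) = 0.69 − 0.2007/2.2000 = 0.5988

0.60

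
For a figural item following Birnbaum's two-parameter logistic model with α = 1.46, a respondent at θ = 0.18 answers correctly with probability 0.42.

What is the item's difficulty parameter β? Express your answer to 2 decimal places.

P(θ) = 1 / (1 + exp(−α(θ − β)))
logit(0.42) = ln(0.42/0.58) = -0.3228
β = θ − logit/(α) = 0.18 − (-0.3228)/1.4600 = 0.4011

0.40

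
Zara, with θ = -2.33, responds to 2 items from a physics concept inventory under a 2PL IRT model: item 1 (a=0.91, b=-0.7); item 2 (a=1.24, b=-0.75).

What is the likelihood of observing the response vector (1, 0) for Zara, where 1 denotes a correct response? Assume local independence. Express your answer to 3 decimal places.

0.162

P(θ) = 1 / (1 + exp(−a(θ − b)))
P_1 = 1/(1+e^{1.4833}) = 0.1849
P_2 = 1/(1+e^{1.9592}) = 0.1236
L = P_1 × (1−P_2) = 0.1849 × 0.8764 = 0.16208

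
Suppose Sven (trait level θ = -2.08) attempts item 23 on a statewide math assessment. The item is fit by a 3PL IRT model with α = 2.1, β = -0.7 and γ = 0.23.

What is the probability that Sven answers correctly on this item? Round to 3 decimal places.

P(θ) = γ + (1 − γ) · 1 / (1 + exp(−α(θ − β)))
Exponent: 2.1 × (-2.08 − (-0.7)) = -2.8980
1/(1 + e^{2.8980}) = 0.0523
P = 0.23 + 0.77 × 0.0523 = 0.2702

0.270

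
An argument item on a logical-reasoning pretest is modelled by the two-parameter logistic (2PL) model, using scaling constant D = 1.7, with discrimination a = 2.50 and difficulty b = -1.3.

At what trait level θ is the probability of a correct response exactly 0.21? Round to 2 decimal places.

-1.61

P(θ) = 1 / (1 + exp(−D·a(θ − b)))
logit = ln(0.2100/0.7900) = -1.3249
θ = b + logit/(1.7·a) = -1.3 + (-1.3249)/4.2500 = -1.6117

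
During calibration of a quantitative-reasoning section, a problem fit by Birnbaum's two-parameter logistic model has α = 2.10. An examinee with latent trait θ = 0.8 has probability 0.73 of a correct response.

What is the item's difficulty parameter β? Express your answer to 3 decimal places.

P(θ) = 1 / (1 + exp(−α(θ − β)))
logit(0.73) = ln(0.73/0.27) = 0.9946
β = θ − logit/(α) = 0.8 − 0.9946/2.1000 = 0.3264

0.326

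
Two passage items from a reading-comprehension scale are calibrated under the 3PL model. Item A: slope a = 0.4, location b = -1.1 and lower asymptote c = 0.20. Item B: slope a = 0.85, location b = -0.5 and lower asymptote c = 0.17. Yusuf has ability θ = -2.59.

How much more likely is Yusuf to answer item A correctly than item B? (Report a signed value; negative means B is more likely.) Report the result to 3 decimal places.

P(θ) = c + (1 − c) · 1 / (1 + exp(−a(θ − b)))
P_A = 0.4842
P_B = 0.2901
P_A − P_B = 0.1941

0.194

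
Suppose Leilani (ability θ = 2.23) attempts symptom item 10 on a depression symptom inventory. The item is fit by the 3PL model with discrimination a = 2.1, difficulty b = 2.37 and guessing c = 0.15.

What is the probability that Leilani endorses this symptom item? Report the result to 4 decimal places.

0.5130

P(θ) = c + (1 − c) · 1 / (1 + exp(−a(θ − b)))
Exponent: 2.1 × (2.23 − 2.37) = -0.2940
1/(1 + e^{0.2940}) = 0.4270
P = 0.15 + 0.85 × 0.4270 = 0.5130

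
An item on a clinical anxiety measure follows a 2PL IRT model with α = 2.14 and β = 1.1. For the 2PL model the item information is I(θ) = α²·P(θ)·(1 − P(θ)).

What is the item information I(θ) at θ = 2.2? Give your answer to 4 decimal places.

0.3628

P = 1/(1+e^{-2.3540}) = 0.9133
P(1−P) = 0.9133 × 0.0867 = 0.0792
I = α² × P(1−P) = 2.14² × 0.0792 = 0.36281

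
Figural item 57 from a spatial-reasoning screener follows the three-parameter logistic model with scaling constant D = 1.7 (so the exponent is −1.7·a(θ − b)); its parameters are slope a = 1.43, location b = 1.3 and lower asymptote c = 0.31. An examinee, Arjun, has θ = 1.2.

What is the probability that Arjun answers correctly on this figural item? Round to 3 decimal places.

0.613

P(θ) = c + (1 − c) · 1 / (1 + exp(−D·a(θ − b)))
Exponent: 1.7 × 1.43 × (1.2 − 1.3) = -0.2431
1/(1 + e^{0.2431}) = 0.4395
P = 0.31 + 0.69 × 0.4395 = 0.6133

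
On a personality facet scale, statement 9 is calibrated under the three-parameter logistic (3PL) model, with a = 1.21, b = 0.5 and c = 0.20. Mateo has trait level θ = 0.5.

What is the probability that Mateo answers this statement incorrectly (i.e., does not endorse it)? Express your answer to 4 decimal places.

0.4000

P(θ) = c + (1 − c) · 1 / (1 + exp(−a(θ − b)))
Exponent: 1.21 × (0.5 − 0.5) = 0.0000
1/(1 + e^{0.0000}) = 0.5000
P = 0.20 + 0.80 × 0.5000 = 0.6000
P(incorrect) = 1 − 0.6000 = 0.4000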